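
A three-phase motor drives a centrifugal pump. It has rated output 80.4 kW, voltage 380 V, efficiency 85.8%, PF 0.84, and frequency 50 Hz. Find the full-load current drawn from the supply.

169 A

P_out = 80.4 kW = 80400 W
P_in = P_out / η = 80400 / 0.858 = 93706 W
I_L = P_in / (√3·V_L·cosφ) = 93706 / (1.732 × 380 × 0.84) = 169 A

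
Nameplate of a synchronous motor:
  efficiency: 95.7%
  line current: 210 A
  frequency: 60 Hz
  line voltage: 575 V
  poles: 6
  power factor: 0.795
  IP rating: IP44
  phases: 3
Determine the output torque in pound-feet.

934 lb·ft

P_in = √3·V·I·cosφ = 1.732 × 575 × 210 × 0.795 = 166266 W
P_out = η·P_in = 0.957 × 166266 = 159117 W
n = n_s = 120×60/6 = 1200 rpm (synchronous)
ω = 2π×1200/60 = 125.7 rad/s
τ = P_out/ω = 159117/125.7 = 1266 N·m
In lb·ft: 1266/1.356 = 934 lb·ft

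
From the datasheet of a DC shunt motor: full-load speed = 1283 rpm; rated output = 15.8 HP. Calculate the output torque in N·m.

P_out = 15.8 × 746 = 11787 W
ω = 2π × 1283/60 = 134.4 rad/s
τ = P_out/ω = 11787/134.4 = 87.7 N·m

87.7 N·m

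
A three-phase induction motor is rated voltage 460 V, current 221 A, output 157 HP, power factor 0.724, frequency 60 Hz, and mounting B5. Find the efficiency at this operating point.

91.9 %

P_out = 157 × 746 = 117122 W
P_in = √3·V_L·I_L·cosφ = 1.732 × 460 × 221 × 0.724 = 127478 W
η = P_out / P_in = 117122 / 127478 = 0.919 = 91.9%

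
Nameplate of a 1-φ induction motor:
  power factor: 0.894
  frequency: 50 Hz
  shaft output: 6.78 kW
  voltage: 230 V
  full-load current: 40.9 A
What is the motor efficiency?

P_out = 6.78 kW = 6780 W
P_in = V·I·cosφ = 230 × 40.9 × 0.894 = 8410 W
η = P_out / P_in = 6780 / 8410 = 0.806 = 80.6%

80.6 %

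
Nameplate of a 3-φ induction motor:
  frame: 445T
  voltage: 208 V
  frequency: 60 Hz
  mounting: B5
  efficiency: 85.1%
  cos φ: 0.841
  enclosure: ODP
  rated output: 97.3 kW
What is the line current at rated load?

P_out = 97.3 kW = 97300 W
P_in = P_out / η = 97300 / 0.851 = 114336 W
I_L = P_in / (√3·V_L·cosφ) = 114336 / (1.732 × 208 × 0.841) = 377 A

377 A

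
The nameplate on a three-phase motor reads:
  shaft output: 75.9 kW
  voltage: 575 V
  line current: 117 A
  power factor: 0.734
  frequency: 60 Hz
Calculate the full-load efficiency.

88.7 %

P_out = 75.9 kW = 75900 W
P_in = √3·V_L·I_L·cosφ = 1.732 × 575 × 117 × 0.734 = 85526 W
η = P_out / P_in = 75900 / 85526 = 0.887 = 88.7%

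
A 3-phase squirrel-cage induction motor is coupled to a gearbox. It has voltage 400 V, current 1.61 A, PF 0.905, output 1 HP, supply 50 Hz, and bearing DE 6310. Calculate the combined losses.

P_in = √3·V·I·cosφ = 1.732×400×1.61×0.905 = 1009 W
P_out = 1×746 = 746 W
Losses = P_in − P_out = 1009 − 746 = 263 W

263 W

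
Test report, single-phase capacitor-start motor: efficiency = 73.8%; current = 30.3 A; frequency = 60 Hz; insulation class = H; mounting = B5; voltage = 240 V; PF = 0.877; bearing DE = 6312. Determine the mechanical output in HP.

P_in = V·I·cosφ = 240 × 30.3 × 0.877 = 6378 W
P_out = η·P_in = 0.738 × 6378 = 4707 W
= 4707/746 = 6.31 HP

6.31 HP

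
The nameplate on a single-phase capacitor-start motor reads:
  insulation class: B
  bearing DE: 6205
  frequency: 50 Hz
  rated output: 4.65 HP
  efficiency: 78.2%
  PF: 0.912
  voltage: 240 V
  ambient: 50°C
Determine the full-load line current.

P_out = 4.65 × 746 = 3469 W
P_in = P_out / η = 3469 / 0.782 = 4436 W
I = P_in / (V·cosφ) = 4436 / (240 × 0.912) = 20.3 A

20.3 A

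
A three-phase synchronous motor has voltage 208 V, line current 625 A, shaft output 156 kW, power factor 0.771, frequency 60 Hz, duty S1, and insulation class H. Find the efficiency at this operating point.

89.9 %

P_out = 156 kW = 156000 W
P_in = √3·V_L·I_L·cosφ = 1.732 × 208 × 625 × 0.771 = 173598 W
η = P_out / P_in = 156000 / 173598 = 0.899 = 89.9%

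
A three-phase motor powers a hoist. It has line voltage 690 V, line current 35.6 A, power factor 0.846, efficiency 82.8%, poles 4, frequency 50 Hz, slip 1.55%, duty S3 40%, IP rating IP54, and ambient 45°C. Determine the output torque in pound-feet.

142 lb·ft

P_in = √3·V·I·cosφ = 1.732 × 690 × 35.6 × 0.846 = 35993 W
P_out = η·P_in = 0.828 × 35993 = 29802 W
n_s = 120×50/4 = 1500 rpm; n = 1500×(1−0.0155) = 1477 rpm
ω = 2π×1477/60 = 154.7 rad/s
τ = P_out/ω = 29802/154.7 = 192.6 N·m
In lb·ft: 192.6/1.356 = 142 lb·ft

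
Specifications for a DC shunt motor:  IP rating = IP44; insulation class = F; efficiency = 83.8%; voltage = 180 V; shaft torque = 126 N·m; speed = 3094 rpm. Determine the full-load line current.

271 A

ω = 2π×3094/60 = 324 rad/s; P_out = τω = 126 × 324 = 40824 W
P_in = P_out / η = 40824 / 0.838 = 48716 W
I = P_in / V = 48716 / 180 = 271 A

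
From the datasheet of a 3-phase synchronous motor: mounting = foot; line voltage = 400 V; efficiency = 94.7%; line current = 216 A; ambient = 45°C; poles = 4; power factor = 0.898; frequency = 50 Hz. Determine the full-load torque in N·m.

810 N·m

P_in = √3·V·I·cosφ = 1.732 × 400 × 216 × 0.898 = 134381 W
P_out = η·P_in = 0.947 × 134381 = 127259 W
n = n_s = 120×50/4 = 1500 rpm (synchronous)
ω = 2π×1500/60 = 157.1 rad/s
τ = P_out/ω = 127259/157.1 = 810 N·m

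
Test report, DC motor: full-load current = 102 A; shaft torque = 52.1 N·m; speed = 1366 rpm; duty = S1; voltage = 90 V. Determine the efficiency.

ω = 2π × 1366/60 = 143 rad/s; P_out = τω = 52.1 × 143 = 7450 W
P_in = V·I = 90 × 102 = 9180 W
η = P_out / P_in = 7450 / 9180 = 0.812 = 81.2%

81.2 %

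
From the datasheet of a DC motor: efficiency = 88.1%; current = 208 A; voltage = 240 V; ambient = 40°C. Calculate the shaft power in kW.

P_in = V·I = 240 × 208 = 49920 W
P_out = η·P_in = 0.881 × 49920 = 43980 W

44 kW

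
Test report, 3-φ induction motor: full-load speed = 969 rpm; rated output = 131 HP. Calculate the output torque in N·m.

963 N·m

P_out = 131 × 746 = 97726 W
ω = 2π × 969/60 = 101.5 rad/s
τ = P_out/ω = 97726/101.5 = 963 N·m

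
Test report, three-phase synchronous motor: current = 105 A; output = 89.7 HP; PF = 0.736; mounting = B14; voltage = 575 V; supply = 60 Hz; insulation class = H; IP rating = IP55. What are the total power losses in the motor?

10000 W

P_in = √3·V·I·cosφ = 1.732×575×105×0.736 = 76963 W
P_out = 89.7×746 = 66916 W
Losses = P_in − P_out = 76963 − 66916 = 10047 W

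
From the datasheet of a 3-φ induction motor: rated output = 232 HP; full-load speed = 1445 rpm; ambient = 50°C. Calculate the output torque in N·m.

1140 N·m

P_out = 232 × 746 = 173072 W
ω = 2π × 1445/60 = 151.3 rad/s
τ = P_out/ω = 173072/151.3 = 1140 N·m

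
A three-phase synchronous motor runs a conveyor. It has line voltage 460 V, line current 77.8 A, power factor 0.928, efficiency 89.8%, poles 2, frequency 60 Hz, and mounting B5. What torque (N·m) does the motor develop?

P_in = √3·V·I·cosφ = 1.732 × 460 × 77.8 × 0.928 = 57522 W
P_out = η·P_in = 0.898 × 57522 = 51655 W
n = n_s = 120×60/2 = 3600 rpm (synchronous)
ω = 2π×3600/60 = 377 rad/s
τ = P_out/ω = 51655/377 = 137 N·m

137 N·m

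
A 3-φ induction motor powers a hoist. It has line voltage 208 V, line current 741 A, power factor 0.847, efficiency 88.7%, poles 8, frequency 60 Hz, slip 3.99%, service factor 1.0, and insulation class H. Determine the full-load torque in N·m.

P_in = √3·V·I·cosφ = 1.732 × 208 × 741 × 0.847 = 226106 W
P_out = η·P_in = 0.887 × 226106 = 200556 W
n_s = 120×60/8 = 900 rpm; n = 900×(1−0.0399) = 864 rpm
ω = 2π×864/60 = 90.48 rad/s
τ = P_out/ω = 200556/90.48 = 2220 N·m

2220 N·m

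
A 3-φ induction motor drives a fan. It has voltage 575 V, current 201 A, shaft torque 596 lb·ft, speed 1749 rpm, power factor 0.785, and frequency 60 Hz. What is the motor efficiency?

94.2 %

τ = 596 lb·ft × 1.356 = 808.2 N·m
ω = 2π × 1749/60 = 183.2 rad/s; P_out = τω = 808.2 × 183.2 = 148062 W
P_in = √3·V_L·I_L·cosφ = 1.732 × 575 × 201 × 0.785 = 157138 W
η = P_out / P_in = 148062 / 157138 = 0.942 = 94.2%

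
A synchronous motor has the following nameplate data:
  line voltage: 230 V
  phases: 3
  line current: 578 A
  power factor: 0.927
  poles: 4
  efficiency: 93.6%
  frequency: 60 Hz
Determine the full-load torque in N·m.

P_in = √3·V·I·cosφ = 1.732 × 230 × 578 × 0.927 = 213444 W
P_out = η·P_in = 0.936 × 213444 = 199784 W
n = n_s = 120×60/4 = 1800 rpm (synchronous)
ω = 2π×1800/60 = 188.5 rad/s
τ = P_out/ω = 199784/188.5 = 1060 N·m

1060 N·m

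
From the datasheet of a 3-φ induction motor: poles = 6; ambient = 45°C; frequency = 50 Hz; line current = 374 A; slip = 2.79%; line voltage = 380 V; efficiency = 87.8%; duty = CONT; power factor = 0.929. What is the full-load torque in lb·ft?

P_in = √3·V·I·cosφ = 1.732 × 380 × 374 × 0.929 = 228675 W
P_out = η·P_in = 0.878 × 228675 = 200777 W
n_s = 120×50/6 = 1000 rpm; n = 1000×(1−0.0279) = 972 rpm
ω = 2π×972/60 = 101.8 rad/s
τ = P_out/ω = 200777/101.8 = 1972 N·m
In lb·ft: 1972/1.356 = 1450 lb·ft

1450 lb·ft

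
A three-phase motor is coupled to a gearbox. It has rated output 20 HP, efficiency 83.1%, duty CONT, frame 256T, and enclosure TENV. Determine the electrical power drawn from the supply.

P_out = 20 × 746 = 14920 W
P_in = P_out/η = 14920/0.831 = 17954 W = 18 kW

18 kW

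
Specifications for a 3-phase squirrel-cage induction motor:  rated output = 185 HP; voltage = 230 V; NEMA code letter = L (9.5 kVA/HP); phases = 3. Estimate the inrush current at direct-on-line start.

4410 A

S_LR = 9.5 × 185 = 1757.5 kVA
I_LR = S_LR/(√3·V_L) = 1757500/(1.732×230) = 4410 A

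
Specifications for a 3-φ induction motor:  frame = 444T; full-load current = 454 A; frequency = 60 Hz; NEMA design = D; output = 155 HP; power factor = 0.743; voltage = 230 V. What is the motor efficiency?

P_out = 155 × 746 = 115630 W
P_in = √3·V_L·I_L·cosφ = 1.732 × 230 × 454 × 0.743 = 134376 W
η = P_out / P_in = 115630 / 134376 = 0.860 = 86.0%

86.0 %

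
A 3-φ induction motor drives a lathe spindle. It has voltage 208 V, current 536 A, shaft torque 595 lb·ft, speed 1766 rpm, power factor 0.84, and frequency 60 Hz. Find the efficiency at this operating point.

92.0 %

τ = 595 lb·ft × 1.356 = 806.8 N·m
ω = 2π × 1766/60 = 184.9 rad/s; P_out = τω = 806.8 × 184.9 = 149177 W
P_in = √3·V_L·I_L·cosφ = 1.732 × 208 × 536 × 0.84 = 162202 W
η = P_out / P_in = 149177 / 162202 = 0.920 = 92.0%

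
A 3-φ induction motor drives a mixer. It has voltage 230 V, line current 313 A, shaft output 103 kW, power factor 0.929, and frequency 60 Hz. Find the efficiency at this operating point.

P_out = 103 kW = 103000 W
P_in = √3·V_L·I_L·cosφ = 1.732 × 230 × 313 × 0.929 = 115834 W
η = P_out / P_in = 103000 / 115834 = 0.889 = 88.9%

88.9 %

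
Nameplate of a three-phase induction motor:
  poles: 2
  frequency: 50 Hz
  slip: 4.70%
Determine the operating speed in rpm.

2859 rpm

n_s = 120f/p = 120×50/2 = 3000 rpm
n = n_s(1 − s) = 3000 × (1 − 0.047) = 2859 rpm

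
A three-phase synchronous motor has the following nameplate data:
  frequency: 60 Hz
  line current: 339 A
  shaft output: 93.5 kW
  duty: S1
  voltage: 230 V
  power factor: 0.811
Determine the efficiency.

P_out = 93.5 kW = 93500 W
P_in = √3·V_L·I_L·cosφ = 1.732 × 230 × 339 × 0.811 = 109521 W
η = P_out / P_in = 93500 / 109521 = 0.854 = 85.4%

85.4 %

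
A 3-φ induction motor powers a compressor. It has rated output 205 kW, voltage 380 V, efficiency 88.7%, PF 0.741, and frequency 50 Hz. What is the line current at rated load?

P_out = 205 kW = 205000 W
P_in = P_out / η = 205000 / 0.887 = 231116 W
I_L = P_in / (√3·V_L·cosφ) = 231116 / (1.732 × 380 × 0.741) = 474 A

474 A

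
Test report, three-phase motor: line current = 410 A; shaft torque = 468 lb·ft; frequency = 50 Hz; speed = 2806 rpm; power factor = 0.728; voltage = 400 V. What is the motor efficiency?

90.2 %

τ = 468 lb·ft × 1.356 = 634.6 N·m
ω = 2π × 2806/60 = 293.8 rad/s; P_out = τω = 634.6 × 293.8 = 186445 W
P_in = √3·V_L·I_L·cosφ = 1.732 × 400 × 410 × 0.728 = 206787 W
η = P_out / P_in = 186445 / 206787 = 0.902 = 90.2%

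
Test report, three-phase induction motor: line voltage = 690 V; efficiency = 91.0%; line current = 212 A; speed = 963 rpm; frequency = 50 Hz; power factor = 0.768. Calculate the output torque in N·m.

P_in = √3·V·I·cosφ = 1.732 × 690 × 212 × 0.768 = 194578 W
P_out = η·P_in = 0.91 × 194578 = 177066 W
n = 963 rpm
ω = 2π×963/60 = 100.8 rad/s
τ = P_out/ω = 177066/100.8 = 1760 N·m

1760 N·m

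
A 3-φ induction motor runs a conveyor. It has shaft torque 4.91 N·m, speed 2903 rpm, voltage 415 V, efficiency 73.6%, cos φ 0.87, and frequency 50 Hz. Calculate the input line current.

3.24 A

ω = 2π×2903/60 = 304 rad/s; P_out = τω = 4.91 × 304 = 1493 W
P_in = P_out / η = 1493 / 0.736 = 2029 W
I_L = P_in / (√3·V_L·cosφ) = 2029 / (1.732 × 415 × 0.87) = 3.24 A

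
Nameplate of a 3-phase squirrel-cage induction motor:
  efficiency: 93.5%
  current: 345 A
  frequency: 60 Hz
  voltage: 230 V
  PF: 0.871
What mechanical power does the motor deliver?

P_in = √3·V·I·cosφ = 1.732 × 230 × 345 × 0.871 = 119705 W
P_out = η·P_in = 0.935 × 119705 = 111924 W

112 kW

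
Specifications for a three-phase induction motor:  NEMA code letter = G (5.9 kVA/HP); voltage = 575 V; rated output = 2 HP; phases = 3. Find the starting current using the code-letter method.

S_LR = 5.9 × 2 = 11.8 kVA
I_LR = S_LR/(√3·V_L) = 11800/(1.732×575) = 11.8 A

11.8 A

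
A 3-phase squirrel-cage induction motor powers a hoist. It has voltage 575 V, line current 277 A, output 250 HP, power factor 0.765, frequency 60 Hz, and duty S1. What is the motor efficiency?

88.4 %

P_out = 250 × 746 = 186500 W
P_in = √3·V_L·I_L·cosφ = 1.732 × 575 × 277 × 0.765 = 211036 W
η = P_out / P_in = 186500 / 211036 = 0.884 = 88.4%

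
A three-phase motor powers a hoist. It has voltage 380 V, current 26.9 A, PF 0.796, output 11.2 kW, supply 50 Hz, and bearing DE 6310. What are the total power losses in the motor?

2.89 kW

P_in = √3·V·I·cosφ = 1.732×380×26.9×0.796 = 14093 W
P_out = 11200 W
Losses = P_in − P_out = 14093 − 11200 = 2893 W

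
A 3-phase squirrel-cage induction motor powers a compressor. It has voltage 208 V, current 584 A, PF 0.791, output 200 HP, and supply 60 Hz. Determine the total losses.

17200 W

P_in = √3·V·I·cosφ = 1.732×208×584×0.791 = 166418 W
P_out = 200×746 = 149200 W
Losses = P_in − P_out = 166418 − 149200 = 17218 W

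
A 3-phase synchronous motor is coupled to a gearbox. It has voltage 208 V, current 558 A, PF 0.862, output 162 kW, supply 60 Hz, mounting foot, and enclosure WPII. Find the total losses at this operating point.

11300 W

P_in = √3·V·I·cosφ = 1.732×208×558×0.862 = 173282 W
P_out = 162000 W
Losses = P_in − P_out = 173282 − 162000 = 11282 W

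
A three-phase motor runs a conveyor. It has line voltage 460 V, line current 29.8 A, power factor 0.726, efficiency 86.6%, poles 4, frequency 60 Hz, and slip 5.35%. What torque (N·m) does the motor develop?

83.7 N·m

P_in = √3·V·I·cosφ = 1.732 × 460 × 29.8 × 0.726 = 17237 W
P_out = η·P_in = 0.866 × 17237 = 14927 W
n_s = 120×60/4 = 1800 rpm; n = 1800×(1−0.0535) = 1704 rpm
ω = 2π×1704/60 = 178.4 rad/s
τ = P_out/ω = 14927/178.4 = 83.7 N·m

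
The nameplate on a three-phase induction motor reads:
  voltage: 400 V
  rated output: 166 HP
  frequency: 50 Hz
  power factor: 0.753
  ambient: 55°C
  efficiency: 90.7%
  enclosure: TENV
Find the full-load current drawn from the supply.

P_out = 166 × 746 = 123836 W
P_in = P_out / η = 123836 / 0.907 = 136534 W
I_L = P_in / (√3·V_L·cosφ) = 136534 / (1.732 × 400 × 0.753) = 262 A

262 A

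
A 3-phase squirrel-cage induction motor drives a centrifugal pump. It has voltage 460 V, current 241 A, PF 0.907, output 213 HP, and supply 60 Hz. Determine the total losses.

P_in = √3·V·I·cosφ = 1.732×460×241×0.907 = 174153 W
P_out = 213×746 = 158898 W
Losses = P_in − P_out = 174153 − 158898 = 15255 W

15.3 kW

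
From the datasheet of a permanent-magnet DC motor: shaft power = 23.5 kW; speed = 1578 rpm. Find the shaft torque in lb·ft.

105 lb·ft

ω = 2π × 1578/60 = 165.2 rad/s
τ = P/ω = 23500/165.2 = 142.3 N·m
In lb·ft: 142.3/1.356 = 105 lb·ft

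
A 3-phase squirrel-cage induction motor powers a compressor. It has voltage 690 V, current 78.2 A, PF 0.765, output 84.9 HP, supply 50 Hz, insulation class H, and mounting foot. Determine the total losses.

P_in = √3·V·I·cosφ = 1.732×690×78.2×0.765 = 71493 W
P_out = 84.9×746 = 63335 W
Losses = P_in − P_out = 71493 − 63335 = 8158 W

8.16 kW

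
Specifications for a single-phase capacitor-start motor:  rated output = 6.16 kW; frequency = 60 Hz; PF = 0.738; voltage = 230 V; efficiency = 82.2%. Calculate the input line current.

44.1 A

P_out = 6.16 kW = 6160 W
P_in = P_out / η = 6160 / 0.822 = 7494 W
I = P_in / (V·cosφ) = 7494 / (230 × 0.738) = 44.1 A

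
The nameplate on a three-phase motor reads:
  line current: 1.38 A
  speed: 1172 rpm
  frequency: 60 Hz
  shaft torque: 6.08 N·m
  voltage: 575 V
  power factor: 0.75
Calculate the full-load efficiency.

72.4 %

ω = 2π × 1172/60 = 122.7 rad/s; P_out = τω = 6.08 × 122.7 = 746 W
P_in = √3·V_L·I_L·cosφ = 1.732 × 575 × 1.38 × 0.75 = 1031 W
η = P_out / P_in = 746 / 1031 = 0.724 = 72.4%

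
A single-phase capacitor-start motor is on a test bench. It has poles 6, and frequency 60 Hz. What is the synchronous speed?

1200 rpm

n_s = 120f/p = 120×60/6 = 1200 rpm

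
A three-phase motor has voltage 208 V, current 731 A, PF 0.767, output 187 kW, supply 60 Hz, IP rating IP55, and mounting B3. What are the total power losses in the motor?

15 kW

P_in = √3·V·I·cosφ = 1.732×208×731×0.767 = 201987 W
P_out = 187000 W
Losses = P_in − P_out = 201987 − 187000 = 14987 W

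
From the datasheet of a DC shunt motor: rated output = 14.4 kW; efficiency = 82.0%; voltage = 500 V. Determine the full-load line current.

35.1 A

P_out = 14.4 kW = 14400 W
P_in = P_out / η = 14400 / 0.820 = 17561 W
I = P_in / V = 17561 / 500 = 35.1 A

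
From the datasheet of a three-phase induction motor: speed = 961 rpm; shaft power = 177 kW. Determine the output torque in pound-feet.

1300 lb·ft

ω = 2π × 961/60 = 100.6 rad/s
τ = P/ω = 177000/100.6 = 1759 N·m
In lb·ft: 1759/1.356 = 1300 lb·ft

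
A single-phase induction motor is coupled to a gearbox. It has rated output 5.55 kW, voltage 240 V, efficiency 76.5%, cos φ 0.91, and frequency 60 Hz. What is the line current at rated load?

P_out = 5.55 kW = 5550 W
P_in = P_out / η = 5550 / 0.765 = 7255 W
I = P_in / (V·cosφ) = 7255 / (240 × 0.91) = 33.2 A

33.2 A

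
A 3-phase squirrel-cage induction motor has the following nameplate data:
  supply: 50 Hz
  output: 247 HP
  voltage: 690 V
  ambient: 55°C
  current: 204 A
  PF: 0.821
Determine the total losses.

P_in = √3·V·I·cosφ = 1.732×690×204×0.821 = 200157 W
P_out = 247×746 = 184262 W
Losses = P_in − P_out = 200157 − 184262 = 15895 W

15900 W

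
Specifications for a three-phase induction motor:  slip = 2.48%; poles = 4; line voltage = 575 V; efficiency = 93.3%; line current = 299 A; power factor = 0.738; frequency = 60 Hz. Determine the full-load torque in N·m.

P_in = √3·V·I·cosφ = 1.732 × 575 × 299 × 0.738 = 219757 W
P_out = η·P_in = 0.933 × 219757 = 205033 W
n_s = 120×60/4 = 1800 rpm; n = 1800×(1−0.0248) = 1755 rpm
ω = 2π×1755/60 = 183.8 rad/s
τ = P_out/ω = 205033/183.8 = 1120 N·m

1120 N·m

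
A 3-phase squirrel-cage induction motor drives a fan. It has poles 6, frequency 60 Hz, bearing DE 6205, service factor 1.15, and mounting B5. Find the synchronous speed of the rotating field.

n_s = 120f/p = 120×60/6 = 1200 rpm

1200 rpm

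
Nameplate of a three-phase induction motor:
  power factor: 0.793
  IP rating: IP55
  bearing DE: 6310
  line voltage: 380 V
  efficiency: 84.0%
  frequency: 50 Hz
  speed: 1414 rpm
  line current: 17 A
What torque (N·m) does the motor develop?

P_in = √3·V·I·cosφ = 1.732 × 380 × 17 × 0.793 = 8873 W
P_out = η·P_in = 0.84 × 8873 = 7453 W
n = 1414 rpm
ω = 2π×1414/60 = 148.1 rad/s
τ = P_out/ω = 7453/148.1 = 50.3 N·m

50.3 N·m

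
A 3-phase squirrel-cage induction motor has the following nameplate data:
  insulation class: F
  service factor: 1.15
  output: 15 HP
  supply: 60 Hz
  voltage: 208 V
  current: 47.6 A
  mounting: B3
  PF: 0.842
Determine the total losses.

P_in = √3·V·I·cosφ = 1.732×208×47.6×0.842 = 14439 W
P_out = 15×746 = 11190 W
Losses = P_in − P_out = 14439 − 11190 = 3249 W

3.25 kW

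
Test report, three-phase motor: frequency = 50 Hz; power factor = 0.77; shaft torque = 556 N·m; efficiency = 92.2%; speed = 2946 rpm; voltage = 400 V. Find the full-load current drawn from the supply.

349 A

ω = 2π×2946/60 = 308.5 rad/s; P_out = τω = 556 × 308.5 = 171526 W
P_in = P_out / η = 171526 / 0.922 = 186037 W
I_L = P_in / (√3·V_L·cosφ) = 186037 / (1.732 × 400 × 0.77) = 349 A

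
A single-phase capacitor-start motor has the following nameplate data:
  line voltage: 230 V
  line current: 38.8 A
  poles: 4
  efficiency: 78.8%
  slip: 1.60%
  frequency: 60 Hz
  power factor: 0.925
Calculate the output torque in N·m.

35.1 N·m

P_in = V·I·cosφ = 230 × 38.8 × 0.925 = 8255 W
P_out = η·P_in = 0.788 × 8255 = 6505 W
n_s = 120×60/4 = 1800 rpm; n = 1800×(1−0.016) = 1771 rpm
ω = 2π×1771/60 = 185.5 rad/s
τ = P_out/ω = 6505/185.5 = 35.1 N·m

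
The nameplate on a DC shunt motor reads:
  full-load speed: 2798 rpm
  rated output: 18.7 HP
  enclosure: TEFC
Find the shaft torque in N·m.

47.6 N·m

P_out = 18.7 × 746 = 13950 W
ω = 2π × 2798/60 = 293 rad/s
τ = P_out/ω = 13950/293 = 47.6 N·m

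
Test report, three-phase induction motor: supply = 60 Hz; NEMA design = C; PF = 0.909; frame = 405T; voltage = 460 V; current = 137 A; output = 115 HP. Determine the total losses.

P_in = √3·V·I·cosφ = 1.732×460×137×0.909 = 99218 W
P_out = 115×746 = 85790 W
Losses = P_in − P_out = 99218 − 85790 = 13428 W

13400 W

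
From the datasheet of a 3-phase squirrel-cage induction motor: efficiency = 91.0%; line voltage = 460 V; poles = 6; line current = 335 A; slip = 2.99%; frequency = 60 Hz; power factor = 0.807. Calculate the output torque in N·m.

1610 N·m

P_in = √3·V·I·cosφ = 1.732 × 460 × 335 × 0.807 = 215389 W
P_out = η·P_in = 0.91 × 215389 = 196004 W
n_s = 120×60/6 = 1200 rpm; n = 1200×(1−0.0299) = 1164 rpm
ω = 2π×1164/60 = 121.9 rad/s
τ = P_out/ω = 196004/121.9 = 1610 N·m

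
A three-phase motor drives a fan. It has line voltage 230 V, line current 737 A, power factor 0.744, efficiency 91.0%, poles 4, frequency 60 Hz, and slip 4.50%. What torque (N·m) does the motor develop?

1100 N·m

P_in = √3·V·I·cosφ = 1.732 × 230 × 737 × 0.744 = 218432 W
P_out = η·P_in = 0.91 × 218432 = 198773 W
n_s = 120×60/4 = 1800 rpm; n = 1800×(1−0.045) = 1719 rpm
ω = 2π×1719/60 = 180 rad/s
τ = P_out/ω = 198773/180 = 1100 N·m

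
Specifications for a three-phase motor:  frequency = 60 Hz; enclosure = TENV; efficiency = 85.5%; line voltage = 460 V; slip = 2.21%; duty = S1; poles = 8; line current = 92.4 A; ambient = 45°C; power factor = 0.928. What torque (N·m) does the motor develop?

P_in = √3·V·I·cosφ = 1.732 × 460 × 92.4 × 0.928 = 68317 W
P_out = η·P_in = 0.855 × 68317 = 58411 W
n_s = 120×60/8 = 900 rpm; n = 900×(1−0.0221) = 880 rpm
ω = 2π×880/60 = 92.15 rad/s
τ = P_out/ω = 58411/92.15 = 634 N·m

634 N·m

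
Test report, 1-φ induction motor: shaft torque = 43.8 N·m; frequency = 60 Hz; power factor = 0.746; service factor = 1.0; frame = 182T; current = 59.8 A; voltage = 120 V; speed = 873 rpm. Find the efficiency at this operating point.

ω = 2π × 873/60 = 91.42 rad/s; P_out = τω = 43.8 × 91.42 = 4004 W
P_in = V·I·cosφ = 120 × 59.8 × 0.746 = 5353 W
η = P_out / P_in = 4004 / 5353 = 0.748 = 74.8%

74.8 %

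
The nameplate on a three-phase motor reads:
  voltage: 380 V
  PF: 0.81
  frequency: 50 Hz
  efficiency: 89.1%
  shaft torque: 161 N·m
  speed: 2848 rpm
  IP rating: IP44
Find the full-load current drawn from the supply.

101 A

ω = 2π×2848/60 = 298.2 rad/s; P_out = τω = 161 × 298.2 = 48010 W
P_in = P_out / η = 48010 / 0.891 = 53883 W
I_L = P_in / (√3·V_L·cosφ) = 53883 / (1.732 × 380 × 0.81) = 101 A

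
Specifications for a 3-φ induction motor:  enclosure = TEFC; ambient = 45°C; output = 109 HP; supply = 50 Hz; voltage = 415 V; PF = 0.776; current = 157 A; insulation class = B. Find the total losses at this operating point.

6.26 kW

P_in = √3·V·I·cosφ = 1.732×415×157×0.776 = 87570 W
P_out = 109×746 = 81314 W
Losses = P_in − P_out = 87570 − 81314 = 6256 W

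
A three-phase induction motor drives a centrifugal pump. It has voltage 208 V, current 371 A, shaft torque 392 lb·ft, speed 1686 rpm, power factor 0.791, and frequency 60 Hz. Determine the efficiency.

τ = 392 lb·ft × 1.356 = 531.6 N·m
ω = 2π × 1686/60 = 176.6 rad/s; P_out = τω = 531.6 × 176.6 = 93881 W
P_in = √3·V_L·I_L·cosφ = 1.732 × 208 × 371 × 0.791 = 105721 W
η = P_out / P_in = 93881 / 105721 = 0.888 = 88.8%

88.8 %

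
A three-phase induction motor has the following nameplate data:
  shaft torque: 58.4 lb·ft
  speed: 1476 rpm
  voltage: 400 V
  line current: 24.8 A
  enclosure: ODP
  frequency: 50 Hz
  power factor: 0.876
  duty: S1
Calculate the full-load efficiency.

81.3 %

τ = 58.4 lb·ft × 1.356 = 79.19 N·m
ω = 2π × 1476/60 = 154.6 rad/s; P_out = τω = 79.19 × 154.6 = 12243 W
P_in = √3·V_L·I_L·cosφ = 1.732 × 400 × 24.8 × 0.876 = 15051 W
η = P_out / P_in = 12243 / 15051 = 0.813 = 81.3%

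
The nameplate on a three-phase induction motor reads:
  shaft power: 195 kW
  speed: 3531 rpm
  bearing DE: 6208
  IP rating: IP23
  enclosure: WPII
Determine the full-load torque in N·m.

ω = 2π × 3531/60 = 369.8 rad/s
τ = P/ω = 195000/369.8 = 527 N·m

527 N·m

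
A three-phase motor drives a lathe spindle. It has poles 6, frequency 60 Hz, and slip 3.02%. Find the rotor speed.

n_s = 120f/p = 120×60/6 = 1200 rpm
n = n_s(1 − s) = 1200 × (1 − 0.0302) = 1164 rpm

1164 rpm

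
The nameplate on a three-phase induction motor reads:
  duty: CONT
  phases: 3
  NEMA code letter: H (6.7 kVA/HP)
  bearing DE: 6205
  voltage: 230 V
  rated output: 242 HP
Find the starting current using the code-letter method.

4070 A

S_LR = 6.7 × 242 = 1621.4 kVA
I_LR = S_LR/(√3·V_L) = 1621400/(1.732×230) = 4070 A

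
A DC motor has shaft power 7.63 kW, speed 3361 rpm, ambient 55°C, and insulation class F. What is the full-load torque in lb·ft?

ω = 2π × 3361/60 = 352 rad/s
τ = P/ω = 7630/352 = 21.68 N·m
In lb·ft: 21.68/1.356 = 16 lb·ft

16 lb·ft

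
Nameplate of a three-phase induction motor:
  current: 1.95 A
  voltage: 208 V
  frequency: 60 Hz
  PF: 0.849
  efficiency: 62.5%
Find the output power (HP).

P_in = √3·V·I·cosφ = 1.732 × 208 × 1.95 × 0.849 = 596 W
P_out = η·P_in = 0.625 × 596 = 373 W
= 373/746 = 0.5 HP

0.5 HP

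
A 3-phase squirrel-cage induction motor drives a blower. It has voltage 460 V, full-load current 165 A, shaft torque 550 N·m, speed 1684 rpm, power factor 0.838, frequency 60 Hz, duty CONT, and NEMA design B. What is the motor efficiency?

88.0 %

ω = 2π × 1684/60 = 176.3 rad/s; P_out = τω = 550 × 176.3 = 96965 W
P_in = √3·V_L·I_L·cosφ = 1.732 × 460 × 165 × 0.838 = 110162 W
η = P_out / P_in = 96965 / 110162 = 0.880 = 88.0%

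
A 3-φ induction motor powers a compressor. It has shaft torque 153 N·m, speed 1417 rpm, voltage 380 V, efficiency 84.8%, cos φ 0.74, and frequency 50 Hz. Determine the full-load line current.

ω = 2π×1417/60 = 148.4 rad/s; P_out = τω = 153 × 148.4 = 22705 W
P_in = P_out / η = 22705 / 0.848 = 26775 W
I_L = P_in / (√3·V_L·cosφ) = 26775 / (1.732 × 380 × 0.74) = 55 A

55 A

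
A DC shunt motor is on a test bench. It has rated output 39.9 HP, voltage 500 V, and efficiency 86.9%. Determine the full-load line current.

P_out = 39.9 × 746 = 29765 W
P_in = P_out / η = 29765 / 0.869 = 34252 W
I = P_in / V = 34252 / 500 = 68.5 A

68.5 A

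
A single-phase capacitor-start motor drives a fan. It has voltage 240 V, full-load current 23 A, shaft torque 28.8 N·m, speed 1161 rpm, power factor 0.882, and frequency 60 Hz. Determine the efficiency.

71.9 %

ω = 2π × 1161/60 = 121.6 rad/s; P_out = τω = 28.8 × 121.6 = 3502 W
P_in = V·I·cosφ = 240 × 23 × 0.882 = 4869 W
η = P_out / P_in = 3502 / 4869 = 0.719 = 71.9%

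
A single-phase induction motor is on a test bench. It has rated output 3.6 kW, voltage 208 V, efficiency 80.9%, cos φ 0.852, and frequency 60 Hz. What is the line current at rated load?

25.1 A

P_out = 3.6 kW = 3600 W
P_in = P_out / η = 3600 / 0.809 = 4450 W
I = P_in / (V·cosφ) = 4450 / (208 × 0.852) = 25.1 A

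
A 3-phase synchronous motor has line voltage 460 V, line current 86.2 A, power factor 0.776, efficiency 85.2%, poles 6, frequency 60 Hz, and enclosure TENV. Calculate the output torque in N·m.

P_in = √3·V·I·cosφ = 1.732 × 460 × 86.2 × 0.776 = 53294 W
P_out = η·P_in = 0.852 × 53294 = 45406 W
n = n_s = 120×60/6 = 1200 rpm (synchronous)
ω = 2π×1200/60 = 125.7 rad/s
τ = P_out/ω = 45406/125.7 = 361 N·m

361 N·m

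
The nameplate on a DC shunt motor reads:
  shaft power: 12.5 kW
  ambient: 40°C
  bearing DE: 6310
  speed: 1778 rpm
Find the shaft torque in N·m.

ω = 2π × 1778/60 = 186.2 rad/s
τ = P/ω = 12500/186.2 = 67.1 N·m

67.1 N·m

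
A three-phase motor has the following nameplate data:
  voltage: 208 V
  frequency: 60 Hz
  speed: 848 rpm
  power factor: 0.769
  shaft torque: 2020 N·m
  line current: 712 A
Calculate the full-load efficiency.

ω = 2π × 848/60 = 88.8 rad/s; P_out = τω = 2020 × 88.8 = 179376 W
P_in = √3·V_L·I_L·cosφ = 1.732 × 208 × 712 × 0.769 = 197250 W
η = P_out / P_in = 179376 / 197250 = 0.909 = 90.9%

90.9 %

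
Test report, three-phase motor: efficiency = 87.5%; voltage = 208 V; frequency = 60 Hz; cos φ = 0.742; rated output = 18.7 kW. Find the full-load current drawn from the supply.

79.9 A

P_out = 18.7 kW = 18700 W
P_in = P_out / η = 18700 / 0.875 = 21371 W
I_L = P_in / (√3·V_L·cosφ) = 21371 / (1.732 × 208 × 0.742) = 79.9 A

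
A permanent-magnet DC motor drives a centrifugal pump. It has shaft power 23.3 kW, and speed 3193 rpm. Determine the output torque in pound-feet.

51.4 lb·ft

ω = 2π × 3193/60 = 334.4 rad/s
τ = P/ω = 23300/334.4 = 69.68 N·m
In lb·ft: 69.68/1.356 = 51.4 lb·ft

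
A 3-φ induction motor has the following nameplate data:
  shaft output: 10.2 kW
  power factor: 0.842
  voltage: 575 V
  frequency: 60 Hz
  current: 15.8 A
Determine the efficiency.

P_out = 10.2 kW = 10200 W
P_in = √3·V_L·I_L·cosφ = 1.732 × 575 × 15.8 × 0.842 = 13249 W
η = P_out / P_in = 10200 / 13249 = 0.770 = 77.0%

77.0 %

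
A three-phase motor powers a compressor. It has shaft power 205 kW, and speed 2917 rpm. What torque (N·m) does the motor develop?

ω = 2π × 2917/60 = 305.5 rad/s
τ = P/ω = 205000/305.5 = 671 N·m

671 N·m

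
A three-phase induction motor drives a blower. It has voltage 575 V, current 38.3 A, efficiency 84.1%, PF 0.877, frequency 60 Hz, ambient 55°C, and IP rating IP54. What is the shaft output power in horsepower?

37.7 HP

P_in = √3·V·I·cosφ = 1.732 × 575 × 38.3 × 0.877 = 33451 W
P_out = η·P_in = 0.841 × 33451 = 28132 W
= 28132/746 = 37.7 HP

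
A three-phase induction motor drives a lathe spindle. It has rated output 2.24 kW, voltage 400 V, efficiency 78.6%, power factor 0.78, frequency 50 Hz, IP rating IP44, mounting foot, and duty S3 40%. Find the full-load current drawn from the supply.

5.27 A

P_out = 2.24 kW = 2240 W
P_in = P_out / η = 2240 / 0.786 = 2850 W
I_L = P_in / (√3·V_L·cosφ) = 2850 / (1.732 × 400 × 0.78) = 5.27 A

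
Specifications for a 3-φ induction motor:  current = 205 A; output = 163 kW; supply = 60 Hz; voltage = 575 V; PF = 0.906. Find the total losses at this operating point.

22 kW

P_in = √3·V·I·cosφ = 1.732×575×205×0.906 = 184969 W
P_out = 163000 W
Losses = P_in − P_out = 184969 − 163000 = 21969 W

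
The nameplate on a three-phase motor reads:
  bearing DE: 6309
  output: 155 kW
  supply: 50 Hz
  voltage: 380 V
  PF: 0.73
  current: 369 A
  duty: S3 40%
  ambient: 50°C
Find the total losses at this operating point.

22300 W

P_in = √3·V·I·cosφ = 1.732×380×369×0.73 = 177289 W
P_out = 155000 W
Losses = P_in − P_out = 177289 − 155000 = 22289 W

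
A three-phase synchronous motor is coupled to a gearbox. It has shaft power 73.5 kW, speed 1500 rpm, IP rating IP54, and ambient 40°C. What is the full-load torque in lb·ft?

345 lb·ft

ω = 2π × 1500/60 = 157.1 rad/s
τ = P/ω = 73500/157.1 = 467.9 N·m
In lb·ft: 467.9/1.356 = 345 lb·ft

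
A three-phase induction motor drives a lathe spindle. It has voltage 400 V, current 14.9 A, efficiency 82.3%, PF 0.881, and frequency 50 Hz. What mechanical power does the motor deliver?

7.48 kW

P_in = √3·V·I·cosφ = 1.732 × 400 × 14.9 × 0.881 = 9094 W
P_out = η·P_in = 0.823 × 9094 = 7484 W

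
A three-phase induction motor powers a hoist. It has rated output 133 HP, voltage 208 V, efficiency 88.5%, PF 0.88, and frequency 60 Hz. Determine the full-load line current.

354 A

P_out = 133 × 746 = 99218 W
P_in = P_out / η = 99218 / 0.885 = 112111 W
I_L = P_in / (√3·V_L·cosφ) = 112111 / (1.732 × 208 × 0.88) = 354 A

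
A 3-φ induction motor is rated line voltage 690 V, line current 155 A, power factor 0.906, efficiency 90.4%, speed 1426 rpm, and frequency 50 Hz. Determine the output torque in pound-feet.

749 lb·ft

P_in = √3·V·I·cosφ = 1.732 × 690 × 155 × 0.906 = 167825 W
P_out = η·P_in = 0.904 × 167825 = 151714 W
n = 1426 rpm
ω = 2π×1426/60 = 149.3 rad/s
τ = P_out/ω = 151714/149.3 = 1016 N·m
In lb·ft: 1016/1.356 = 749 lb·ft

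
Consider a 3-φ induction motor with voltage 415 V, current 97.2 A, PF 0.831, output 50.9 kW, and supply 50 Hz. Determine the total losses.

P_in = √3·V·I·cosφ = 1.732×415×97.2×0.831 = 58058 W
P_out = 50900 W
Losses = P_in − P_out = 58058 − 50900 = 7158 W

7160 W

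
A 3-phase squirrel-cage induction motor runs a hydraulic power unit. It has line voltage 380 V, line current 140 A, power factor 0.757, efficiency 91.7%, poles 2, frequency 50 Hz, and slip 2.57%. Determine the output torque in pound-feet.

154 lb·ft

P_in = √3·V·I·cosφ = 1.732 × 380 × 140 × 0.757 = 69752 W
P_out = η·P_in = 0.917 × 69752 = 63963 W
n_s = 120×50/2 = 3000 rpm; n = 3000×(1−0.0257) = 2923 rpm
ω = 2π×2923/60 = 306.1 rad/s
τ = P_out/ω = 63963/306.1 = 209 N·m
In lb·ft: 209/1.356 = 154 lb·ft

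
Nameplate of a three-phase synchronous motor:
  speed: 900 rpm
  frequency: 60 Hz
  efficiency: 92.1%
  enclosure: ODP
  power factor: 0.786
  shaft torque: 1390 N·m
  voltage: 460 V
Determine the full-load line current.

ω = 2π×900/60 = 94.25 rad/s; P_out = τω = 1390 × 94.25 = 131008 W
P_in = P_out / η = 131008 / 0.921 = 142245 W
I_L = P_in / (√3·V_L·cosφ) = 142245 / (1.732 × 460 × 0.786) = 227 A

227 A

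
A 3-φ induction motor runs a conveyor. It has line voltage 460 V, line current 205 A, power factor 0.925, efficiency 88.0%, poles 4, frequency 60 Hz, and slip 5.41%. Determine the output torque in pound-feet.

550 lb·ft

P_in = √3·V·I·cosφ = 1.732 × 460 × 205 × 0.925 = 151078 W
P_out = η·P_in = 0.88 × 151078 = 132949 W
n_s = 120×60/4 = 1800 rpm; n = 1800×(1−0.0541) = 1703 rpm
ω = 2π×1703/60 = 178.3 rad/s
τ = P_out/ω = 132949/178.3 = 745.6 N·m
In lb·ft: 745.6/1.356 = 550 lb·ft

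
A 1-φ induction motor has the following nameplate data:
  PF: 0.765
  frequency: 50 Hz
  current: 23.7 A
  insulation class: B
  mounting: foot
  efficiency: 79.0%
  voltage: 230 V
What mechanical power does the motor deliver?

P_in = V·I·cosφ = 230 × 23.7 × 0.765 = 4170 W
P_out = η·P_in = 0.79 × 4170 = 3294 W

3.29 kW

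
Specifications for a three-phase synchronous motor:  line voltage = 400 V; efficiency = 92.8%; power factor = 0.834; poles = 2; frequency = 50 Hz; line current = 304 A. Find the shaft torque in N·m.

P_in = √3·V·I·cosφ = 1.732 × 400 × 304 × 0.834 = 175650 W
P_out = η·P_in = 0.928 × 175650 = 163003 W
n = n_s = 120×50/2 = 3000 rpm (synchronous)
ω = 2π×3000/60 = 314.2 rad/s
τ = P_out/ω = 163003/314.2 = 519 N·m

519 N·m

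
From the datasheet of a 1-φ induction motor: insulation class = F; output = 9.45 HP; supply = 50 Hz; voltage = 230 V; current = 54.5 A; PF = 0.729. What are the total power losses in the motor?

2090 W

P_in = V·I·cosφ = 230×54.5×0.729 = 9138 W
P_out = 9.45×746 = 7050 W
Losses = P_in − P_out = 9138 − 7050 = 2088 W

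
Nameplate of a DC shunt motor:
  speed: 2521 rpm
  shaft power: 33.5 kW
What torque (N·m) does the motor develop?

ω = 2π × 2521/60 = 264 rad/s
τ = P/ω = 33500/264 = 127 N·m

127 N·m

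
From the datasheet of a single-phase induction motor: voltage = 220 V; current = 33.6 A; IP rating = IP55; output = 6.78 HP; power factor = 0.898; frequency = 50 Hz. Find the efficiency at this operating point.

76.2 %

P_out = 6.78 × 746 = 5058 W
P_in = V·I·cosφ = 220 × 33.6 × 0.898 = 6638 W
η = P_out / P_in = 5058 / 6638 = 0.762 = 76.2%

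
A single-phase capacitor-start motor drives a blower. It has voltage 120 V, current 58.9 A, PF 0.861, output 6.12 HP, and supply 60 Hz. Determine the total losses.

P_in = V·I·cosφ = 120×58.9×0.861 = 6086 W
P_out = 6.12×746 = 4566 W
Losses = P_in − P_out = 6086 − 4566 = 1520 W

1.52 kW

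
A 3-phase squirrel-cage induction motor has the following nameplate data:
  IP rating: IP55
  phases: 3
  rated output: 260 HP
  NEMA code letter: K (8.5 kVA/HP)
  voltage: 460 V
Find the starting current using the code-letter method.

S_LR = 8.5 × 260 = 2210 kVA
I_LR = S_LR/(√3·V_L) = 2210000/(1.732×460) = 2770 A

2770 A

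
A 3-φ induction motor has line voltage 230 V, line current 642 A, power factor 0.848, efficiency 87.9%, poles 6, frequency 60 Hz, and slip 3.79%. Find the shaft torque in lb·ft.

P_in = √3·V·I·cosφ = 1.732 × 230 × 642 × 0.848 = 216874 W
P_out = η·P_in = 0.879 × 216874 = 190632 W
n_s = 120×60/6 = 1200 rpm; n = 1200×(1−0.0379) = 1155 rpm
ω = 2π×1155/60 = 121 rad/s
τ = P_out/ω = 190632/121 = 1575 N·m
In lb·ft: 1575/1.356 = 1160 lb·ft

1160 lb·ft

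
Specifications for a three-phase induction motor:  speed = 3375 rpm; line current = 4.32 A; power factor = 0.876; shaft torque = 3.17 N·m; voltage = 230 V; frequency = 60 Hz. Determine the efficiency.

ω = 2π × 3375/60 = 353.4 rad/s; P_out = τω = 3.17 × 353.4 = 1120 W
P_in = √3·V_L·I_L·cosφ = 1.732 × 230 × 4.32 × 0.876 = 1508 W
η = P_out / P_in = 1120 / 1508 = 0.743 = 74.3%

74.3 %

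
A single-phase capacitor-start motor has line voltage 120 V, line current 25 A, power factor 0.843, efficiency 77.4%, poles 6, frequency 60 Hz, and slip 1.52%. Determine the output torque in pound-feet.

P_in = V·I·cosφ = 120 × 25 × 0.843 = 2529 W
P_out = η·P_in = 0.774 × 2529 = 1957 W
n_s = 120×60/6 = 1200 rpm; n = 1200×(1−0.0152) = 1182 rpm
ω = 2π×1182/60 = 123.8 rad/s
τ = P_out/ω = 1957/123.8 = 15.81 N·m
In lb·ft: 15.81/1.356 = 11.7 lb·ft

11.7 lb·ft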